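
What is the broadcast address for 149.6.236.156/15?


Network: 149.6.0.0/15
Host bits = 17
Set all host bits to 1:
Broadcast: 149.7.255.255


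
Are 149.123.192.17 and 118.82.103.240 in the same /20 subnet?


Mask: 255.255.240.0
149.123.192.17 AND mask = 149.123.192.0
118.82.103.240 AND mask = 118.82.96.0
No, different subnets (149.123.192.0 vs 118.82.96.0)


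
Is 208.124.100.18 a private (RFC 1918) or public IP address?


RFC 1918 private ranges:
  10.0.0.0/8 (10.0.0.0 - 10.255.255.255)
  172.16.0.0/12 (172.16.0.0 - 172.31.255.255)
  192.168.0.0/16 (192.168.0.0 - 192.168.255.255)
Public (not in any RFC 1918 range)


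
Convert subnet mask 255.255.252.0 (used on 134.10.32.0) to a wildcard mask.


Subnet mask: 255.255.252.0
Wildcard = 255.255.255.255 - subnet mask
255 - 255 = 0
255 - 255 = 0
255 - 252 = 3
255 - 0 = 255
Wildcard: 0.0.3.255


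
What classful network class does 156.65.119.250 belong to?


First octet: 156
Binary: 10011100
10xxxxxx -> Class B (128-191)
Class B, default mask 255.255.0.0 (/16)


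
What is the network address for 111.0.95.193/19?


IP:   01101111.00000000.01011111.11000001
Mask: 11111111.11111111.11100000.00000000
AND operation:
Net:  01101111.00000000.01000000.00000000
Network: 111.0.64.0/19


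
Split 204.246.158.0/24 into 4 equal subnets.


New prefix = 24 + 2 = 26
Each subnet has 64 addresses
  204.246.158.0/26
  204.246.158.64/26
  204.246.158.128/26
  204.246.158.192/26
Subnets: 204.246.158.0/26, 204.246.158.64/26, 204.246.158.128/26, 204.246.158.192/26


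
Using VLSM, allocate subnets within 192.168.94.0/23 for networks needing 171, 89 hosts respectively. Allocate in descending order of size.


171 hosts -> /24 (254 usable): 192.168.94.0/24
89 hosts -> /25 (126 usable): 192.168.95.0/25
Allocation: 192.168.94.0/24 (171 hosts, 254 usable); 192.168.95.0/25 (89 hosts, 126 usable)


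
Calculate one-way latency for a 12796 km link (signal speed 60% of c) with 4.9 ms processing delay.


Speed = 0.6 * 3e5 km/s = 180000 km/s
Propagation delay = 12796 / 180000 = 0.0711 s = 71.0889 ms
Processing delay = 4.9 ms
Total one-way latency = 75.9889 ms


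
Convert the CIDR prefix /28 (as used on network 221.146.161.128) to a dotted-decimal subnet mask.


/28 means 28 network bits, 4 host bits
Binary: 11111111111111111111111111110000
Mask: 255.255.255.240


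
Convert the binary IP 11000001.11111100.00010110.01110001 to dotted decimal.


11000001 = 193
11111100 = 252
00010110 = 22
01110001 = 113
IP: 193.252.22.113


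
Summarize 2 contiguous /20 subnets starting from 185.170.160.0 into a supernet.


Original prefix: /20
Number of subnets: 2 = 2^1
New prefix = 20 - 1 = 19
Supernet: 185.170.160.0/19


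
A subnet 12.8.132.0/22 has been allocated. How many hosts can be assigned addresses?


Host bits = 32 - 22 = 10
Total addresses = 2^10 = 1024
Usable = total - 2 (network and broadcast)
Usable hosts: 1022


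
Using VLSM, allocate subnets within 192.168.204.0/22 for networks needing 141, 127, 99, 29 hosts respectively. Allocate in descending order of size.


141 hosts -> /24 (254 usable): 192.168.204.0/24
127 hosts -> /24 (254 usable): 192.168.205.0/24
99 hosts -> /25 (126 usable): 192.168.206.0/25
29 hosts -> /27 (30 usable): 192.168.206.128/27
Allocation: 192.168.204.0/24 (141 hosts, 254 usable); 192.168.205.0/24 (127 hosts, 254 usable); 192.168.206.0/25 (99 hosts, 126 usable); 192.168.206.128/27 (29 hosts, 30 usable)


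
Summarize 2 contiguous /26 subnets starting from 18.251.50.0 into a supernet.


Original prefix: /26
Number of subnets: 2 = 2^1
New prefix = 26 - 1 = 25
Supernet: 18.251.50.0/25


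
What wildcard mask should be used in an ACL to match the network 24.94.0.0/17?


Subnet mask: 255.255.128.0
Wildcard = 255.255.255.255 - subnet mask
255 - 255 = 0
255 - 255 = 0
255 - 128 = 127
255 - 0 = 255
Wildcard: 0.0.127.255


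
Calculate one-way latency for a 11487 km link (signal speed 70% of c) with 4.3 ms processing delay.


Speed = 0.7 * 3e5 km/s = 210000 km/s
Propagation delay = 11487 / 210000 = 0.0547 s = 54.7 ms
Processing delay = 4.3 ms
Total one-way latency = 59.0 ms


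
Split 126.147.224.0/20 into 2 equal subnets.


New prefix = 20 + 1 = 21
Each subnet has 2048 addresses
  126.147.224.0/21
  126.147.232.0/21
Subnets: 126.147.224.0/21, 126.147.232.0/21


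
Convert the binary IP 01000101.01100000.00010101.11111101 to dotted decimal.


01000101 = 69
01100000 = 96
00010101 = 21
11111101 = 253
IP: 69.96.21.253


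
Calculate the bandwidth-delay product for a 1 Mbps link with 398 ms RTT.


BDP = bandwidth * RTT
= 1 Mbps * 398 ms
= 1 * 1e6 * 398 / 1000 bits
= 398000 bits
= 49750 bytes
= 48.584 KB
BDP = 398000 bits (49750 bytes)


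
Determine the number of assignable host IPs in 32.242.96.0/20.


Host bits = 32 - 20 = 12
Total addresses = 2^12 = 4096
Usable = total - 2 (network and broadcast)
Usable hosts: 4094


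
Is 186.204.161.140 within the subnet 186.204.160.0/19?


Subnet network: 186.204.160.0
Test IP AND mask: 186.204.160.0
Yes, 186.204.161.140 is in 186.204.160.0/19


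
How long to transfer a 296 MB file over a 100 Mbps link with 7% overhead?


Effective throughput = 100 * (1 - 7/100) = 93 Mbps
File size in Mb = 296 * 8 = 2368 Mb
Time = 2368 / 93
Time = 25.4624 seconds


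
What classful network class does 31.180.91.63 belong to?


First octet: 31
Binary: 00011111
0xxxxxxx -> Class A (1-126)
Class A, default mask 255.0.0.0 (/8)


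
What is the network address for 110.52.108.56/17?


IP:   01101110.00110100.01101100.00111000
Mask: 11111111.11111111.10000000.00000000
AND operation:
Net:  01101110.00110100.00000000.00000000
Network: 110.52.0.0/17


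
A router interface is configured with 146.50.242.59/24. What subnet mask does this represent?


/24 means 24 network bits, 8 host bits
Binary: 11111111111111111111111100000000
Mask: 255.255.255.0


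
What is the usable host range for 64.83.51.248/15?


Network: 64.82.0.0
Broadcast: 64.83.255.255
First usable = network + 1
Last usable = broadcast - 1
Range: 64.82.0.1 to 64.83.255.254


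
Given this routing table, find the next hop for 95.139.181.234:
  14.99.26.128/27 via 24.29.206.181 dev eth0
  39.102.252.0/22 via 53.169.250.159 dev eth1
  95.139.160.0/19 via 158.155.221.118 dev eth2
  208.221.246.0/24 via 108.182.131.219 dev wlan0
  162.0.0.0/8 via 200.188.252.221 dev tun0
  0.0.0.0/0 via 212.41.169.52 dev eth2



Longest prefix match for 95.139.181.234:
  /27 14.99.26.128: no
  /22 39.102.252.0: no
  /19 95.139.160.0: MATCH
  /24 208.221.246.0: no
  /8 162.0.0.0: no
  /0 0.0.0.0: MATCH
Selected: next-hop 158.155.221.118 via eth2 (matched /19)


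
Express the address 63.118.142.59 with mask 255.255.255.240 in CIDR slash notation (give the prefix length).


Binary: 11111111.11111111.11111111.11110000
Count leading 1s
Prefix: /28


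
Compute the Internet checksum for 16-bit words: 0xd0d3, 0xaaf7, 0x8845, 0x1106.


Sum all words (with carry folding):
+ 0xd0d3 = 0xd0d3
+ 0xaaf7 = 0x7bcb
+ 0x8845 = 0x0411
+ 0x1106 = 0x1517
One's complement: ~0x1517
Checksum = 0xeae8


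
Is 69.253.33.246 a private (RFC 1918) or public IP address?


RFC 1918 private ranges:
  10.0.0.0/8 (10.0.0.0 - 10.255.255.255)
  172.16.0.0/12 (172.16.0.0 - 172.31.255.255)
  192.168.0.0/16 (192.168.0.0 - 192.168.255.255)
Public (not in any RFC 1918 range)


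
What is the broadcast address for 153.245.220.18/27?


Network: 153.245.220.0/27
Host bits = 5
Set all host bits to 1:
Broadcast: 153.245.220.31


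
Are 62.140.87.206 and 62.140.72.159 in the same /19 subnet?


Mask: 255.255.224.0
62.140.87.206 AND mask = 62.140.64.0
62.140.72.159 AND mask = 62.140.64.0
Yes, same subnet (62.140.64.0)


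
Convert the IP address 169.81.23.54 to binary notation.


169 = 10101001
81 = 01010001
23 = 00010111
54 = 00110110
Binary: 10101001.01010001.00010111.00110110


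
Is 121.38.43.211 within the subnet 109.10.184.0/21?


Subnet network: 109.10.184.0
Test IP AND mask: 121.38.40.0
No, 121.38.43.211 is not in 109.10.184.0/21


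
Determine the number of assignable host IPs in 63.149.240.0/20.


Host bits = 32 - 20 = 12
Total addresses = 2^12 = 4096
Usable = total - 2 (network and broadcast)
Usable hosts: 4094


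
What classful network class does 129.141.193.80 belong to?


First octet: 129
Binary: 10000001
10xxxxxx -> Class B (128-191)
Class B, default mask 255.255.0.0 (/16)


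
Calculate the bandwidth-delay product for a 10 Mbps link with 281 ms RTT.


BDP = bandwidth * RTT
= 10 Mbps * 281 ms
= 10 * 1e6 * 281 / 1000 bits
= 2810000 bits
= 351250 bytes
= 343.0176 KB
BDP = 2810000 bits (351250 bytes)


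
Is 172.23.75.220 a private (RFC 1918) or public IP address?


RFC 1918 private ranges:
  10.0.0.0/8 (10.0.0.0 - 10.255.255.255)
  172.16.0.0/12 (172.16.0.0 - 172.31.255.255)
  192.168.0.0/16 (192.168.0.0 - 192.168.255.255)
Private (in 172.16.0.0/12)


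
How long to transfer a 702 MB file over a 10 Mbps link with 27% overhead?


Effective throughput = 10 * (1 - 27/100) = 7.3 Mbps
File size in Mb = 702 * 8 = 5616 Mb
Time = 5616 / 7.3
Time = 769.3151 seconds


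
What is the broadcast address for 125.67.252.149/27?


Network: 125.67.252.128/27
Host bits = 5
Set all host bits to 1:
Broadcast: 125.67.252.159


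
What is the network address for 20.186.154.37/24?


IP:   00010100.10111010.10011010.00100101
Mask: 11111111.11111111.11111111.00000000
AND operation:
Net:  00010100.10111010.10011010.00000000
Network: 20.186.154.0/24


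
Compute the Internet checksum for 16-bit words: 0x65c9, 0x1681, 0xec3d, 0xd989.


Sum all words (with carry folding):
+ 0x65c9 = 0x65c9
+ 0x1681 = 0x7c4a
+ 0xec3d = 0x6888
+ 0xd989 = 0x4212
One's complement: ~0x4212
Checksum = 0xbded


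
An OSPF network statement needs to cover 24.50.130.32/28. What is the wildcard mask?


Subnet mask: 255.255.255.240
Wildcard = 255.255.255.255 - subnet mask
255 - 255 = 0
255 - 255 = 0
255 - 255 = 0
255 - 240 = 15
Wildcard: 0.0.0.15


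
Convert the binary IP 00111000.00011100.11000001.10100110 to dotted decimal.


00111000 = 56
00011100 = 28
11000001 = 193
10100110 = 166
IP: 56.28.193.166


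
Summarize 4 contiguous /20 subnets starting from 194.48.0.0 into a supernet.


Original prefix: /20
Number of subnets: 4 = 2^2
New prefix = 20 - 2 = 18
Supernet: 194.48.0.0/18


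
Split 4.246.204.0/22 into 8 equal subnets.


New prefix = 22 + 3 = 25
Each subnet has 128 addresses
  4.246.204.0/25
  4.246.204.128/25
  4.246.205.0/25
  4.246.205.128/25
  4.246.206.0/25
  4.246.206.128/25
  4.246.207.0/25
  4.246.207.128/25
Subnets: 4.246.204.0/25, 4.246.204.128/25, 4.246.205.0/25, 4.246.205.128/25, 4.246.206.0/25, 4.246.206.128/25, 4.246.207.0/25, 4.246.207.128/25


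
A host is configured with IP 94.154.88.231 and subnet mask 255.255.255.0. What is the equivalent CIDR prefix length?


Binary: 11111111.11111111.11111111.00000000
Count leading 1s
Prefix: /24


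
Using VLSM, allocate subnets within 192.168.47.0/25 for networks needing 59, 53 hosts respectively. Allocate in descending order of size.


59 hosts -> /26 (62 usable): 192.168.47.0/26
53 hosts -> /26 (62 usable): 192.168.47.64/26
Allocation: 192.168.47.0/26 (59 hosts, 62 usable); 192.168.47.64/26 (53 hosts, 62 usable)


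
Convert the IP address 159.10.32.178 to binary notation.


159 = 10011111
10 = 00001010
32 = 00100000
178 = 10110010
Binary: 10011111.00001010.00100000.10110010


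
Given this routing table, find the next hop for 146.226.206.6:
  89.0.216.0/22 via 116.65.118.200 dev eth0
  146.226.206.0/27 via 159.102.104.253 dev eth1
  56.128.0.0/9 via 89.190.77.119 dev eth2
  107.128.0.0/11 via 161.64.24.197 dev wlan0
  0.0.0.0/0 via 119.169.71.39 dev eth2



Longest prefix match for 146.226.206.6:
  /22 89.0.216.0: no
  /27 146.226.206.0: MATCH
  /9 56.128.0.0: no
  /11 107.128.0.0: no
  /0 0.0.0.0: MATCH
Selected: next-hop 159.102.104.253 via eth1 (matched /27)


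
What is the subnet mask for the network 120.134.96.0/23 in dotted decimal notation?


/23 means 23 network bits, 9 host bits
Binary: 11111111111111111111111000000000
Mask: 255.255.254.0


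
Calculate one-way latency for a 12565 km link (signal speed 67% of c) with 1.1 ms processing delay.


Speed = 0.67 * 3e5 km/s = 201000 km/s
Propagation delay = 12565 / 201000 = 0.0625 s = 62.5124 ms
Processing delay = 1.1 ms
Total one-way latency = 63.6124 ms


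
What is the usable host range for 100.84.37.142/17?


Network: 100.84.0.0
Broadcast: 100.84.127.255
First usable = network + 1
Last usable = broadcast - 1
Range: 100.84.0.1 to 100.84.127.254


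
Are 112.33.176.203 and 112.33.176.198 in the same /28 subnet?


Mask: 255.255.255.240
112.33.176.203 AND mask = 112.33.176.192
112.33.176.198 AND mask = 112.33.176.192
Yes, same subnet (112.33.176.192)


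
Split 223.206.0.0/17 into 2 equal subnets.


New prefix = 17 + 1 = 18
Each subnet has 16384 addresses
  223.206.0.0/18
  223.206.64.0/18
Subnets: 223.206.0.0/18, 223.206.64.0/18


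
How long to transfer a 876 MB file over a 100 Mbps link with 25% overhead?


Effective throughput = 100 * (1 - 25/100) = 75 Mbps
File size in Mb = 876 * 8 = 7008 Mb
Time = 7008 / 75
Time = 93.44 seconds


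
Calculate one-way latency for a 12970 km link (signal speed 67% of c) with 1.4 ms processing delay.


Speed = 0.67 * 3e5 km/s = 201000 km/s
Propagation delay = 12970 / 201000 = 0.0645 s = 64.5274 ms
Processing delay = 1.4 ms
Total one-way latency = 65.9274 ms


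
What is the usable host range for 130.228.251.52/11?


Network: 130.224.0.0
Broadcast: 130.255.255.255
First usable = network + 1
Last usable = broadcast - 1
Range: 130.224.0.1 to 130.255.255.254


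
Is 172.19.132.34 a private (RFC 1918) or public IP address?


RFC 1918 private ranges:
  10.0.0.0/8 (10.0.0.0 - 10.255.255.255)
  172.16.0.0/12 (172.16.0.0 - 172.31.255.255)
  192.168.0.0/16 (192.168.0.0 - 192.168.255.255)
Private (in 172.16.0.0/12)


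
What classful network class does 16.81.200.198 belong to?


First octet: 16
Binary: 00010000
0xxxxxxx -> Class A (1-126)
Class A, default mask 255.0.0.0 (/8)


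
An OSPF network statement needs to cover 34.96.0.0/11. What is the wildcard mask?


Subnet mask: 255.224.0.0
Wildcard = 255.255.255.255 - subnet mask
255 - 255 = 0
255 - 224 = 31
255 - 0 = 255
255 - 0 = 255
Wildcard: 0.31.255.255


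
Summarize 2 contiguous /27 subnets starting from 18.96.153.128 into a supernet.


Original prefix: /27
Number of subnets: 2 = 2^1
New prefix = 27 - 1 = 26
Supernet: 18.96.153.128/26


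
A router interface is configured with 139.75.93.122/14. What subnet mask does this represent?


/14 means 14 network bits, 18 host bits
Binary: 11111111111111000000000000000000
Mask: 255.252.0.0


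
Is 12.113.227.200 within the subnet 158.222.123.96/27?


Subnet network: 158.222.123.96
Test IP AND mask: 12.113.227.192
No, 12.113.227.200 is not in 158.222.123.96/27


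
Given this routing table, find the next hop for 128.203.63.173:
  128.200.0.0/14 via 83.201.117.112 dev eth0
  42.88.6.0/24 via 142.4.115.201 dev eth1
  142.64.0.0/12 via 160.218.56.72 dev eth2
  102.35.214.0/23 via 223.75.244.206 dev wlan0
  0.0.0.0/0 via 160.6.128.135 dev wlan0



Longest prefix match for 128.203.63.173:
  /14 128.200.0.0: MATCH
  /24 42.88.6.0: no
  /12 142.64.0.0: no
  /23 102.35.214.0: no
  /0 0.0.0.0: MATCH
Selected: next-hop 83.201.117.112 via eth0 (matched /14)


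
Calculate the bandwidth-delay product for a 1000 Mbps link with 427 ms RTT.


BDP = bandwidth * RTT
= 1000 Mbps * 427 ms
= 1000 * 1e6 * 427 / 1000 bits
= 427000000 bits
= 53375000 bytes
= 52124.0234 KB
BDP = 427000000 bits (53375000 bytes)


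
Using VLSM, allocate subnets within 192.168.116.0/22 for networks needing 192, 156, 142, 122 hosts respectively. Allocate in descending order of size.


192 hosts -> /24 (254 usable): 192.168.116.0/24
156 hosts -> /24 (254 usable): 192.168.117.0/24
142 hosts -> /24 (254 usable): 192.168.118.0/24
122 hosts -> /25 (126 usable): 192.168.119.0/25
Allocation: 192.168.116.0/24 (192 hosts, 254 usable); 192.168.117.0/24 (156 hosts, 254 usable); 192.168.118.0/24 (142 hosts, 254 usable); 192.168.119.0/25 (122 hosts, 126 usable)


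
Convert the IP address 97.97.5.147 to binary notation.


97 = 01100001
97 = 01100001
5 = 00000101
147 = 10010011
Binary: 01100001.01100001.00000101.10010011


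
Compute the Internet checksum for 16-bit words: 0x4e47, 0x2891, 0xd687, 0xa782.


Sum all words (with carry folding):
+ 0x4e47 = 0x4e47
+ 0x2891 = 0x76d8
+ 0xd687 = 0x4d60
+ 0xa782 = 0xf4e2
One's complement: ~0xf4e2
Checksum = 0x0b1d


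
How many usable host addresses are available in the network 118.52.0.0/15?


Host bits = 32 - 15 = 17
Total addresses = 2^17 = 131072
Usable = total - 2 (network and broadcast)
Usable hosts: 131070


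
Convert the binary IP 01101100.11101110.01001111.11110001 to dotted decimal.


01101100 = 108
11101110 = 238
01001111 = 79
11110001 = 241
IP: 108.238.79.241


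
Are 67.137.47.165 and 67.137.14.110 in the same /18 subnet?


Mask: 255.255.192.0
67.137.47.165 AND mask = 67.137.0.0
67.137.14.110 AND mask = 67.137.0.0
Yes, same subnet (67.137.0.0)


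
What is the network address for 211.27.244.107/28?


IP:   11010011.00011011.11110100.01101011
Mask: 11111111.11111111.11111111.11110000
AND operation:
Net:  11010011.00011011.11110100.01100000
Network: 211.27.244.96/28


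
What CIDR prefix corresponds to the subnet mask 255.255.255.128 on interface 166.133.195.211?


Binary: 11111111.11111111.11111111.10000000
Count leading 1s
Prefix: /25


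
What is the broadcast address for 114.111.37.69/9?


Network: 114.0.0.0/9
Host bits = 23
Set all host bits to 1:
Broadcast: 114.127.255.255


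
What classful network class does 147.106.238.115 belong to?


First octet: 147
Binary: 10010011
10xxxxxx -> Class B (128-191)
Class B, default mask 255.255.0.0 (/16)


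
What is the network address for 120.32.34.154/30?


IP:   01111000.00100000.00100010.10011010
Mask: 11111111.11111111.11111111.11111100
AND operation:
Net:  01111000.00100000.00100010.10011000
Network: 120.32.34.152/30


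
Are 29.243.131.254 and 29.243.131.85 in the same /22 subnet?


Mask: 255.255.252.0
29.243.131.254 AND mask = 29.243.128.0
29.243.131.85 AND mask = 29.243.128.0
Yes, same subnet (29.243.128.0)


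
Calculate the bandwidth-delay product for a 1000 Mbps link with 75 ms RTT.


BDP = bandwidth * RTT
= 1000 Mbps * 75 ms
= 1000 * 1e6 * 75 / 1000 bits
= 75000000 bits
= 9375000 bytes
= 9155.2734 KB
BDP = 75000000 bits (9375000 bytes)


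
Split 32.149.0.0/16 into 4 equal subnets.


New prefix = 16 + 2 = 18
Each subnet has 16384 addresses
  32.149.0.0/18
  32.149.64.0/18
  32.149.128.0/18
  32.149.192.0/18
Subnets: 32.149.0.0/18, 32.149.64.0/18, 32.149.128.0/18, 32.149.192.0/18


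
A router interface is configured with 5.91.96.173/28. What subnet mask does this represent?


/28 means 28 network bits, 4 host bits
Binary: 11111111111111111111111111110000
Mask: 255.255.255.240


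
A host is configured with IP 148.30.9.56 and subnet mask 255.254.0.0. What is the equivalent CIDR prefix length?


Binary: 11111111.11111110.00000000.00000000
Count leading 1s
Prefix: /15


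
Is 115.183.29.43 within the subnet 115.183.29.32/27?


Subnet network: 115.183.29.32
Test IP AND mask: 115.183.29.32
Yes, 115.183.29.43 is in 115.183.29.32/27


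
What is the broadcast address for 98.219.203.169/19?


Network: 98.219.192.0/19
Host bits = 13
Set all host bits to 1:
Broadcast: 98.219.223.255


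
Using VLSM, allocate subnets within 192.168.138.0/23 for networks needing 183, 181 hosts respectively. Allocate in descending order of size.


183 hosts -> /24 (254 usable): 192.168.138.0/24
181 hosts -> /24 (254 usable): 192.168.139.0/24
Allocation: 192.168.138.0/24 (183 hosts, 254 usable); 192.168.139.0/24 (181 hosts, 254 usable)


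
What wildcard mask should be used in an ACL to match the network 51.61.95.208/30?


Subnet mask: 255.255.255.252
Wildcard = 255.255.255.255 - subnet mask
255 - 255 = 0
255 - 255 = 0
255 - 255 = 0
255 - 252 = 3
Wildcard: 0.0.0.3


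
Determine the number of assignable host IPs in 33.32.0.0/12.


Host bits = 32 - 12 = 20
Total addresses = 2^20 = 1048576
Usable = total - 2 (network and broadcast)
Usable hosts: 1048574


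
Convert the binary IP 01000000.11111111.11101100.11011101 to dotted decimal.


01000000 = 64
11111111 = 255
11101100 = 236
11011101 = 221
IP: 64.255.236.221


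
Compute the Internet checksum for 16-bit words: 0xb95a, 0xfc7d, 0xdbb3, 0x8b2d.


Sum all words (with carry folding):
+ 0xb95a = 0xb95a
+ 0xfc7d = 0xb5d8
+ 0xdbb3 = 0x918c
+ 0x8b2d = 0x1cba
One's complement: ~0x1cba
Checksum = 0xe345


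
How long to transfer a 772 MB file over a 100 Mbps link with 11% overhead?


Effective throughput = 100 * (1 - 11/100) = 89 Mbps
File size in Mb = 772 * 8 = 6176 Mb
Time = 6176 / 89
Time = 69.3933 seconds


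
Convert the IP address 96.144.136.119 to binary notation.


96 = 01100000
144 = 10010000
136 = 10001000
119 = 01110111
Binary: 01100000.10010000.10001000.01110111


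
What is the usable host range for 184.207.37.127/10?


Network: 184.192.0.0
Broadcast: 184.255.255.255
First usable = network + 1
Last usable = broadcast - 1
Range: 184.192.0.1 to 184.255.255.254


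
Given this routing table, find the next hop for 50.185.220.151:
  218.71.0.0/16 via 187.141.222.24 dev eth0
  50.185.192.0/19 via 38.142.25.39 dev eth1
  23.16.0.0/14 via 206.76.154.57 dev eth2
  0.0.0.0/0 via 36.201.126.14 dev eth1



Longest prefix match for 50.185.220.151:
  /16 218.71.0.0: no
  /19 50.185.192.0: MATCH
  /14 23.16.0.0: no
  /0 0.0.0.0: MATCH
Selected: next-hop 38.142.25.39 via eth1 (matched /19)


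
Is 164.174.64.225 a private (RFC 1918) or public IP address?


RFC 1918 private ranges:
  10.0.0.0/8 (10.0.0.0 - 10.255.255.255)
  172.16.0.0/12 (172.16.0.0 - 172.31.255.255)
  192.168.0.0/16 (192.168.0.0 - 192.168.255.255)
Public (not in any RFC 1918 range)


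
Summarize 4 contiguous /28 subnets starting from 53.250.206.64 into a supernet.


Original prefix: /28
Number of subnets: 4 = 2^2
New prefix = 28 - 2 = 26
Supernet: 53.250.206.64/26


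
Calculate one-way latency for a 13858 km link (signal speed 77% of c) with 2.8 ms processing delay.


Speed = 0.77 * 3e5 km/s = 231000 km/s
Propagation delay = 13858 / 231000 = 0.06 s = 59.9913 ms
Processing delay = 2.8 ms
Total one-way latency = 62.7913 ms


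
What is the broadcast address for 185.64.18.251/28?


Network: 185.64.18.240/28
Host bits = 4
Set all host bits to 1:
Broadcast: 185.64.18.255


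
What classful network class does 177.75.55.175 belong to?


First octet: 177
Binary: 10110001
10xxxxxx -> Class B (128-191)
Class B, default mask 255.255.0.0 (/16)


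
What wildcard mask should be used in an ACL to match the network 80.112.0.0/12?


Subnet mask: 255.240.0.0
Wildcard = 255.255.255.255 - subnet mask
255 - 255 = 0
255 - 240 = 15
255 - 0 = 255
255 - 0 = 255
Wildcard: 0.15.255.255


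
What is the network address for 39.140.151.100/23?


IP:   00100111.10001100.10010111.01100100
Mask: 11111111.11111111.11111110.00000000
AND operation:
Net:  00100111.10001100.10010110.00000000
Network: 39.140.150.0/23


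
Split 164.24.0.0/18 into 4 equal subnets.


New prefix = 18 + 2 = 20
Each subnet has 4096 addresses
  164.24.0.0/20
  164.24.16.0/20
  164.24.32.0/20
  164.24.48.0/20
Subnets: 164.24.0.0/20, 164.24.16.0/20, 164.24.32.0/20, 164.24.48.0/20


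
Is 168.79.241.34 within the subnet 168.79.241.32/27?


Subnet network: 168.79.241.32
Test IP AND mask: 168.79.241.32
Yes, 168.79.241.34 is in 168.79.241.32/27


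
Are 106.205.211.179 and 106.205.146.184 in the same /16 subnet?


Mask: 255.255.0.0
106.205.211.179 AND mask = 106.205.0.0
106.205.146.184 AND mask = 106.205.0.0
Yes, same subnet (106.205.0.0)


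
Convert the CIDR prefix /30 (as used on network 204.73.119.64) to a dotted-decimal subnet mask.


/30 means 30 network bits, 2 host bits
Binary: 11111111111111111111111111111100
Mask: 255.255.255.252


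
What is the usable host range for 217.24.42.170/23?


Network: 217.24.42.0
Broadcast: 217.24.43.255
First usable = network + 1
Last usable = broadcast - 1
Range: 217.24.42.1 to 217.24.43.254


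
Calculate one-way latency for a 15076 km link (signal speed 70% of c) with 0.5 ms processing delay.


Speed = 0.7 * 3e5 km/s = 210000 km/s
Propagation delay = 15076 / 210000 = 0.0718 s = 71.7905 ms
Processing delay = 0.5 ms
Total one-way latency = 72.2905 ms


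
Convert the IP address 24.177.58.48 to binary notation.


24 = 00011000
177 = 10110001
58 = 00111010
48 = 00110000
Binary: 00011000.10110001.00111010.00110000


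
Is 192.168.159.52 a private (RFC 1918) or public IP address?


RFC 1918 private ranges:
  10.0.0.0/8 (10.0.0.0 - 10.255.255.255)
  172.16.0.0/12 (172.16.0.0 - 172.31.255.255)
  192.168.0.0/16 (192.168.0.0 - 192.168.255.255)
Private (in 192.168.0.0/16)


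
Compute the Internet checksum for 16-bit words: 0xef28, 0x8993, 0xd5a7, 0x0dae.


Sum all words (with carry folding):
+ 0xef28 = 0xef28
+ 0x8993 = 0x78bc
+ 0xd5a7 = 0x4e64
+ 0x0dae = 0x5c12
One's complement: ~0x5c12
Checksum = 0xa3ed


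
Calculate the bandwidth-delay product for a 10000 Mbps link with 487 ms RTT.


BDP = bandwidth * RTT
= 10000 Mbps * 487 ms
= 10000 * 1e6 * 487 / 1000 bits
= 4870000000 bits
= 608750000 bytes
= 594482.4219 KB
BDP = 4870000000 bits (608750000 bytes)


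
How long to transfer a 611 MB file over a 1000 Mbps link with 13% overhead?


Effective throughput = 1000 * (1 - 13/100) = 870 Mbps
File size in Mb = 611 * 8 = 4888 Mb
Time = 4888 / 870
Time = 5.6184 seconds


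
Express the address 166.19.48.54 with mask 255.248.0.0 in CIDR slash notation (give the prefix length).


Binary: 11111111.11111000.00000000.00000000
Count leading 1s
Prefix: /13


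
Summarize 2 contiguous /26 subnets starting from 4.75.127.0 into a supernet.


Original prefix: /26
Number of subnets: 2 = 2^1
New prefix = 26 - 1 = 25
Supernet: 4.75.127.0/25


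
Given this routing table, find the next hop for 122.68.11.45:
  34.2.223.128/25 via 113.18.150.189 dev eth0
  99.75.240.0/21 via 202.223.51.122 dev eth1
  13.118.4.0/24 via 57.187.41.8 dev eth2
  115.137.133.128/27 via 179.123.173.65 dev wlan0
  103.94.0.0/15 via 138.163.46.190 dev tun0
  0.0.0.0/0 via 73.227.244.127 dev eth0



Longest prefix match for 122.68.11.45:
  /25 34.2.223.128: no
  /21 99.75.240.0: no
  /24 13.118.4.0: no
  /27 115.137.133.128: no
  /15 103.94.0.0: no
  /0 0.0.0.0: MATCH
Selected: next-hop 73.227.244.127 via eth0 (matched /0)


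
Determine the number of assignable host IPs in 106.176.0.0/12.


Host bits = 32 - 12 = 20
Total addresses = 2^20 = 1048576
Usable = total - 2 (network and broadcast)
Usable hosts: 1048574


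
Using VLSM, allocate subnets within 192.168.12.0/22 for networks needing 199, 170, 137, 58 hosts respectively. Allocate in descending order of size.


199 hosts -> /24 (254 usable): 192.168.12.0/24
170 hosts -> /24 (254 usable): 192.168.13.0/24
137 hosts -> /24 (254 usable): 192.168.14.0/24
58 hosts -> /26 (62 usable): 192.168.15.0/26
Allocation: 192.168.12.0/24 (199 hosts, 254 usable); 192.168.13.0/24 (170 hosts, 254 usable); 192.168.14.0/24 (137 hosts, 254 usable); 192.168.15.0/26 (58 hosts, 62 usable)


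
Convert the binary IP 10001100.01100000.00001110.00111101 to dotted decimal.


10001100 = 140
01100000 = 96
00001110 = 14
00111101 = 61
IP: 140.96.14.61


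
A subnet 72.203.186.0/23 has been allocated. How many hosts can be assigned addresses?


Host bits = 32 - 23 = 9
Total addresses = 2^9 = 512
Usable = total - 2 (network and broadcast)
Usable hosts: 510


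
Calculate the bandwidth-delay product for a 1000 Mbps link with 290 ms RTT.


BDP = bandwidth * RTT
= 1000 Mbps * 290 ms
= 1000 * 1e6 * 290 / 1000 bits
= 290000000 bits
= 36250000 bytes
= 35400.3906 KB
BDP = 290000000 bits (36250000 bytes)


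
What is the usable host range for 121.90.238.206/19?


Network: 121.90.224.0
Broadcast: 121.90.255.255
First usable = network + 1
Last usable = broadcast - 1
Range: 121.90.224.1 to 121.90.255.254


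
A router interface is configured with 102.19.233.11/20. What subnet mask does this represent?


/20 means 20 network bits, 12 host bits
Binary: 11111111111111111111000000000000
Mask: 255.255.240.0


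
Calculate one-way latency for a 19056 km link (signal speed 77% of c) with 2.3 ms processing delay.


Speed = 0.77 * 3e5 km/s = 231000 km/s
Propagation delay = 19056 / 231000 = 0.0825 s = 82.4935 ms
Processing delay = 2.3 ms
Total one-way latency = 84.7935 ms


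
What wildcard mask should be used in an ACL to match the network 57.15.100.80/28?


Subnet mask: 255.255.255.240
Wildcard = 255.255.255.255 - subnet mask
255 - 255 = 0
255 - 255 = 0
255 - 255 = 0
255 - 240 = 15
Wildcard: 0.0.0.15


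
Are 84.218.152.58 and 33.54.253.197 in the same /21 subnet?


Mask: 255.255.248.0
84.218.152.58 AND mask = 84.218.152.0
33.54.253.197 AND mask = 33.54.248.0
No, different subnets (84.218.152.0 vs 33.54.248.0)


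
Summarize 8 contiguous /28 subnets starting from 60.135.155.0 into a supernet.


Original prefix: /28
Number of subnets: 8 = 2^3
New prefix = 28 - 3 = 25
Supernet: 60.135.155.0/25


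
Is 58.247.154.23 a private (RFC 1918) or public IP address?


RFC 1918 private ranges:
  10.0.0.0/8 (10.0.0.0 - 10.255.255.255)
  172.16.0.0/12 (172.16.0.0 - 172.31.255.255)
  192.168.0.0/16 (192.168.0.0 - 192.168.255.255)
Public (not in any RFC 1918 range)


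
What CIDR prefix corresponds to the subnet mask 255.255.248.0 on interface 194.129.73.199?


Binary: 11111111.11111111.11111000.00000000
Count leading 1s
Prefix: /21


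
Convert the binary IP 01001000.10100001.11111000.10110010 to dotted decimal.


01001000 = 72
10100001 = 161
11111000 = 248
10110010 = 178
IP: 72.161.248.178


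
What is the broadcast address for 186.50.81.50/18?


Network: 186.50.64.0/18
Host bits = 14
Set all host bits to 1:
Broadcast: 186.50.127.255


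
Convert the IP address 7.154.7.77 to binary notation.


7 = 00000111
154 = 10011010
7 = 00000111
77 = 01001101
Binary: 00000111.10011010.00000111.01001101


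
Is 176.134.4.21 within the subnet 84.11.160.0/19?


Subnet network: 84.11.160.0
Test IP AND mask: 176.134.0.0
No, 176.134.4.21 is not in 84.11.160.0/19


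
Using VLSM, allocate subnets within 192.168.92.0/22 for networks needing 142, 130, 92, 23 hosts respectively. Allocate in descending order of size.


142 hosts -> /24 (254 usable): 192.168.92.0/24
130 hosts -> /24 (254 usable): 192.168.93.0/24
92 hosts -> /25 (126 usable): 192.168.94.0/25
23 hosts -> /27 (30 usable): 192.168.94.128/27
Allocation: 192.168.92.0/24 (142 hosts, 254 usable); 192.168.93.0/24 (130 hosts, 254 usable); 192.168.94.0/25 (92 hosts, 126 usable); 192.168.94.128/27 (23 hosts, 30 usable)


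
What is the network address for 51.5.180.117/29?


IP:   00110011.00000101.10110100.01110101
Mask: 11111111.11111111.11111111.11111000
AND operation:
Net:  00110011.00000101.10110100.01110000
Network: 51.5.180.112/29


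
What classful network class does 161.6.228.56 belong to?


First octet: 161
Binary: 10100001
10xxxxxx -> Class B (128-191)
Class B, default mask 255.255.0.0 (/16)


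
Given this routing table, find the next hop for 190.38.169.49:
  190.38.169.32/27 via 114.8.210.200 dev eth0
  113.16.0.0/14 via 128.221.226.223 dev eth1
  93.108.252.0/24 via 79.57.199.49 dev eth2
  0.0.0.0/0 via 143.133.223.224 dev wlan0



Longest prefix match for 190.38.169.49:
  /27 190.38.169.32: MATCH
  /14 113.16.0.0: no
  /24 93.108.252.0: no
  /0 0.0.0.0: MATCH
Selected: next-hop 114.8.210.200 via eth0 (matched /27)


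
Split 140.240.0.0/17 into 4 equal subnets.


New prefix = 17 + 2 = 19
Each subnet has 8192 addresses
  140.240.0.0/19
  140.240.32.0/19
  140.240.64.0/19
  140.240.96.0/19
Subnets: 140.240.0.0/19, 140.240.32.0/19, 140.240.64.0/19, 140.240.96.0/19


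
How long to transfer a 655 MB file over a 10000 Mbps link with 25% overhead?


Effective throughput = 10000 * (1 - 25/100) = 7500 Mbps
File size in Mb = 655 * 8 = 5240 Mb
Time = 5240 / 7500
Time = 0.6987 seconds


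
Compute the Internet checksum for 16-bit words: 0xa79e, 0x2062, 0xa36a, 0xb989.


Sum all words (with carry folding):
+ 0xa79e = 0xa79e
+ 0x2062 = 0xc800
+ 0xa36a = 0x6b6b
+ 0xb989 = 0x24f5
One's complement: ~0x24f5
Checksum = 0xdb0a


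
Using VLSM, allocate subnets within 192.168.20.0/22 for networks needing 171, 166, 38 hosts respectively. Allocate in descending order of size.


171 hosts -> /24 (254 usable): 192.168.20.0/24
166 hosts -> /24 (254 usable): 192.168.21.0/24
38 hosts -> /26 (62 usable): 192.168.22.0/26
Allocation: 192.168.20.0/24 (171 hosts, 254 usable); 192.168.21.0/24 (166 hosts, 254 usable); 192.168.22.0/26 (38 hosts, 62 usable)


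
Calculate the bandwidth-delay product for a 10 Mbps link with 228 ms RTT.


BDP = bandwidth * RTT
= 10 Mbps * 228 ms
= 10 * 1e6 * 228 / 1000 bits
= 2280000 bits
= 285000 bytes
= 278.3203 KB
BDP = 2280000 bits (285000 bytes)


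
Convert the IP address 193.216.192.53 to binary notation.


193 = 11000001
216 = 11011000
192 = 11000000
53 = 00110101
Binary: 11000001.11011000.11000000.00110101


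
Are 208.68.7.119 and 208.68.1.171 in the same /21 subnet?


Mask: 255.255.248.0
208.68.7.119 AND mask = 208.68.0.0
208.68.1.171 AND mask = 208.68.0.0
Yes, same subnet (208.68.0.0)


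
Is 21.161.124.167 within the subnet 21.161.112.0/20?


Subnet network: 21.161.112.0
Test IP AND mask: 21.161.112.0
Yes, 21.161.124.167 is in 21.161.112.0/20


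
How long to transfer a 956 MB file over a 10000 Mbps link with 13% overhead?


Effective throughput = 10000 * (1 - 13/100) = 8700 Mbps
File size in Mb = 956 * 8 = 7648 Mb
Time = 7648 / 8700
Time = 0.8791 seconds


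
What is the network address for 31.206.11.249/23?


IP:   00011111.11001110.00001011.11111001
Mask: 11111111.11111111.11111110.00000000
AND operation:
Net:  00011111.11001110.00001010.00000000
Network: 31.206.10.0/23


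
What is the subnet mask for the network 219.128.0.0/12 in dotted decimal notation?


/12 means 12 network bits, 20 host bits
Binary: 11111111111100000000000000000000
Mask: 255.240.0.0


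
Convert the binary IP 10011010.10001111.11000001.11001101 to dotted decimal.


10011010 = 154
10001111 = 143
11000001 = 193
11001101 = 205
IP: 154.143.193.205


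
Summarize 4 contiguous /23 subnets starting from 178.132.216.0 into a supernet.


Original prefix: /23
Number of subnets: 4 = 2^2
New prefix = 23 - 2 = 21
Supernet: 178.132.216.0/21


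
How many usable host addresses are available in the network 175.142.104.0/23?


Host bits = 32 - 23 = 9
Total addresses = 2^9 = 512
Usable = total - 2 (network and broadcast)
Usable hosts: 510


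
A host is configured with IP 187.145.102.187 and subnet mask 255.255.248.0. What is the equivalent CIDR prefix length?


Binary: 11111111.11111111.11111000.00000000
Count leading 1s
Prefix: /21


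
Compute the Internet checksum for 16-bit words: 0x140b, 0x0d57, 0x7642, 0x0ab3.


Sum all words (with carry folding):
+ 0x140b = 0x140b
+ 0x0d57 = 0x2162
+ 0x7642 = 0x97a4
+ 0x0ab3 = 0xa257
One's complement: ~0xa257
Checksum = 0x5da8


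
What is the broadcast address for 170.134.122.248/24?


Network: 170.134.122.0/24
Host bits = 8
Set all host bits to 1:
Broadcast: 170.134.122.255


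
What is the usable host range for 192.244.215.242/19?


Network: 192.244.192.0
Broadcast: 192.244.223.255
First usable = network + 1
Last usable = broadcast - 1
Range: 192.244.192.1 to 192.244.223.254


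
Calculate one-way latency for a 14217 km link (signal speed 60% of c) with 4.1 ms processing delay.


Speed = 0.6 * 3e5 km/s = 180000 km/s
Propagation delay = 14217 / 180000 = 0.079 s = 78.9833 ms
Processing delay = 4.1 ms
Total one-way latency = 83.0833 ms


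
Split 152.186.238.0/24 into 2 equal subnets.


New prefix = 24 + 1 = 25
Each subnet has 128 addresses
  152.186.238.0/25
  152.186.238.128/25
Subnets: 152.186.238.0/25, 152.186.238.128/25


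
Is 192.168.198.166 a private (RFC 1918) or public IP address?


RFC 1918 private ranges:
  10.0.0.0/8 (10.0.0.0 - 10.255.255.255)
  172.16.0.0/12 (172.16.0.0 - 172.31.255.255)
  192.168.0.0/16 (192.168.0.0 - 192.168.255.255)
Private (in 192.168.0.0/16)


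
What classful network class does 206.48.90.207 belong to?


First octet: 206
Binary: 11001110
110xxxxx -> Class C (192-223)
Class C, default mask 255.255.255.0 (/24)


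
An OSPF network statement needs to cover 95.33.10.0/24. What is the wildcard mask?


Subnet mask: 255.255.255.0
Wildcard = 255.255.255.255 - subnet mask
255 - 255 = 0
255 - 255 = 0
255 - 255 = 0
255 - 0 = 255
Wildcard: 0.0.0.255


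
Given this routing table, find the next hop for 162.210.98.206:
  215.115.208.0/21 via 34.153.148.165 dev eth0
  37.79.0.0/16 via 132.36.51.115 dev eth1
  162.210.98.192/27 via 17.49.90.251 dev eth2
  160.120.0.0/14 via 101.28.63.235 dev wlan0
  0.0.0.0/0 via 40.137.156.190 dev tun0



Longest prefix match for 162.210.98.206:
  /21 215.115.208.0: no
  /16 37.79.0.0: no
  /27 162.210.98.192: MATCH
  /14 160.120.0.0: no
  /0 0.0.0.0: MATCH
Selected: next-hop 17.49.90.251 via eth2 (matched /27)


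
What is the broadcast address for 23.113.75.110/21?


Network: 23.113.72.0/21
Host bits = 11
Set all host bits to 1:
Broadcast: 23.113.79.255


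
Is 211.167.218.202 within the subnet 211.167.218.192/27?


Subnet network: 211.167.218.192
Test IP AND mask: 211.167.218.192
Yes, 211.167.218.202 is in 211.167.218.192/27


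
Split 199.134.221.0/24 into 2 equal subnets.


New prefix = 24 + 1 = 25
Each subnet has 128 addresses
  199.134.221.0/25
  199.134.221.128/25
Subnets: 199.134.221.0/25, 199.134.221.128/25


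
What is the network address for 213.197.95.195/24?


IP:   11010101.11000101.01011111.11000011
Mask: 11111111.11111111.11111111.00000000
AND operation:
Net:  11010101.11000101.01011111.00000000
Network: 213.197.95.0/24


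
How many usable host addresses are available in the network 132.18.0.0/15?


Host bits = 32 - 15 = 17
Total addresses = 2^17 = 131072
Usable = total - 2 (network and broadcast)
Usable hosts: 131070


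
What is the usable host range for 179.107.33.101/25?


Network: 179.107.33.0
Broadcast: 179.107.33.127
First usable = network + 1
Last usable = broadcast - 1
Range: 179.107.33.1 to 179.107.33.126


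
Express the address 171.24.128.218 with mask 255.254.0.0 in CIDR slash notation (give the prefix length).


Binary: 11111111.11111110.00000000.00000000
Count leading 1s
Prefix: /15


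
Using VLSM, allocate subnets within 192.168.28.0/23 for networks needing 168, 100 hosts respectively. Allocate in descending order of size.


168 hosts -> /24 (254 usable): 192.168.28.0/24
100 hosts -> /25 (126 usable): 192.168.29.0/25
Allocation: 192.168.28.0/24 (168 hosts, 254 usable); 192.168.29.0/25 (100 hosts, 126 usable)


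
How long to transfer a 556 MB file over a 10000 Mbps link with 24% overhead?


Effective throughput = 10000 * (1 - 24/100) = 7600 Mbps
File size in Mb = 556 * 8 = 4448 Mb
Time = 4448 / 7600
Time = 0.5853 seconds


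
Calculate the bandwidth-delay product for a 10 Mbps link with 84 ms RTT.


BDP = bandwidth * RTT
= 10 Mbps * 84 ms
= 10 * 1e6 * 84 / 1000 bits
= 840000 bits
= 105000 bytes
= 102.5391 KB
BDP = 840000 bits (105000 bytes)
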